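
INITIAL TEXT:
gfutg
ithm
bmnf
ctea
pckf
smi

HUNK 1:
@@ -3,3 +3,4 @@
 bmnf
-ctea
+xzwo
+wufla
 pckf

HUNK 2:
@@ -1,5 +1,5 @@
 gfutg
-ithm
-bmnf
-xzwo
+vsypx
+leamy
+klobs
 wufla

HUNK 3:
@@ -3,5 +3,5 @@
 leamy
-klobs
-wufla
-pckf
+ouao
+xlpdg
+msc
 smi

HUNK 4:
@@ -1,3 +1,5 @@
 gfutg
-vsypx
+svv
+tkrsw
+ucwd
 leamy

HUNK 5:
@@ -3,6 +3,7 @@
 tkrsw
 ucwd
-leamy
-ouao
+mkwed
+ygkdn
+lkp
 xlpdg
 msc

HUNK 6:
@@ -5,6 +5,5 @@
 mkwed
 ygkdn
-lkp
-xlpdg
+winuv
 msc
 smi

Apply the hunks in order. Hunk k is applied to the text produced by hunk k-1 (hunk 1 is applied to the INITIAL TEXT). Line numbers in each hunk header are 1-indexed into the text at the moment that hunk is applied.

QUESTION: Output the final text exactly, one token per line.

Hunk 1: at line 3 remove [ctea] add [xzwo,wufla] -> 7 lines: gfutg ithm bmnf xzwo wufla pckf smi
Hunk 2: at line 1 remove [ithm,bmnf,xzwo] add [vsypx,leamy,klobs] -> 7 lines: gfutg vsypx leamy klobs wufla pckf smi
Hunk 3: at line 3 remove [klobs,wufla,pckf] add [ouao,xlpdg,msc] -> 7 lines: gfutg vsypx leamy ouao xlpdg msc smi
Hunk 4: at line 1 remove [vsypx] add [svv,tkrsw,ucwd] -> 9 lines: gfutg svv tkrsw ucwd leamy ouao xlpdg msc smi
Hunk 5: at line 3 remove [leamy,ouao] add [mkwed,ygkdn,lkp] -> 10 lines: gfutg svv tkrsw ucwd mkwed ygkdn lkp xlpdg msc smi
Hunk 6: at line 5 remove [lkp,xlpdg] add [winuv] -> 9 lines: gfutg svv tkrsw ucwd mkwed ygkdn winuv msc smi

Answer: gfutg
svv
tkrsw
ucwd
mkwed
ygkdn
winuv
msc
smi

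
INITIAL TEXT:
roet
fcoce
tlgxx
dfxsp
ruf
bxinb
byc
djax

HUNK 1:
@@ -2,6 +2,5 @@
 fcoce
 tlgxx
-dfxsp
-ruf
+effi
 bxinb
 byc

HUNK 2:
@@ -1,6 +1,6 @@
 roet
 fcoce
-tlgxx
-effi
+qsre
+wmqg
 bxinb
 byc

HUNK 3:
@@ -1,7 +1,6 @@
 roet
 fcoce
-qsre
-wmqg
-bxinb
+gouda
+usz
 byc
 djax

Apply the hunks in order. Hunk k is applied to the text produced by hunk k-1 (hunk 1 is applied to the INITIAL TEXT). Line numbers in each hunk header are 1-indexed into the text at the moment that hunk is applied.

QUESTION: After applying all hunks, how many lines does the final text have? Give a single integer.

Answer: 6

Derivation:
Hunk 1: at line 2 remove [dfxsp,ruf] add [effi] -> 7 lines: roet fcoce tlgxx effi bxinb byc djax
Hunk 2: at line 1 remove [tlgxx,effi] add [qsre,wmqg] -> 7 lines: roet fcoce qsre wmqg bxinb byc djax
Hunk 3: at line 1 remove [qsre,wmqg,bxinb] add [gouda,usz] -> 6 lines: roet fcoce gouda usz byc djax
Final line count: 6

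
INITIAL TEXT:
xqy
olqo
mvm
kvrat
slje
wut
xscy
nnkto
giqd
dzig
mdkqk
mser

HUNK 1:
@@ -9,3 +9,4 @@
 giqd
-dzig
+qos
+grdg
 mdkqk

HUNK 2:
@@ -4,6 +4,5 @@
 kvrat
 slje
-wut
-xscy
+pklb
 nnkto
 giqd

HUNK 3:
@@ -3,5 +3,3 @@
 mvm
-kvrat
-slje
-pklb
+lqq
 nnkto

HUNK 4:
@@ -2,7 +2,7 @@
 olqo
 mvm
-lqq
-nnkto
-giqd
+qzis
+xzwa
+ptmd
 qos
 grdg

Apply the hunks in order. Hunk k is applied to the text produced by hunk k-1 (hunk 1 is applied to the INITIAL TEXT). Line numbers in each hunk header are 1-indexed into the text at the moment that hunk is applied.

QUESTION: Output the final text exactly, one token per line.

Answer: xqy
olqo
mvm
qzis
xzwa
ptmd
qos
grdg
mdkqk
mser

Derivation:
Hunk 1: at line 9 remove [dzig] add [qos,grdg] -> 13 lines: xqy olqo mvm kvrat slje wut xscy nnkto giqd qos grdg mdkqk mser
Hunk 2: at line 4 remove [wut,xscy] add [pklb] -> 12 lines: xqy olqo mvm kvrat slje pklb nnkto giqd qos grdg mdkqk mser
Hunk 3: at line 3 remove [kvrat,slje,pklb] add [lqq] -> 10 lines: xqy olqo mvm lqq nnkto giqd qos grdg mdkqk mser
Hunk 4: at line 2 remove [lqq,nnkto,giqd] add [qzis,xzwa,ptmd] -> 10 lines: xqy olqo mvm qzis xzwa ptmd qos grdg mdkqk mser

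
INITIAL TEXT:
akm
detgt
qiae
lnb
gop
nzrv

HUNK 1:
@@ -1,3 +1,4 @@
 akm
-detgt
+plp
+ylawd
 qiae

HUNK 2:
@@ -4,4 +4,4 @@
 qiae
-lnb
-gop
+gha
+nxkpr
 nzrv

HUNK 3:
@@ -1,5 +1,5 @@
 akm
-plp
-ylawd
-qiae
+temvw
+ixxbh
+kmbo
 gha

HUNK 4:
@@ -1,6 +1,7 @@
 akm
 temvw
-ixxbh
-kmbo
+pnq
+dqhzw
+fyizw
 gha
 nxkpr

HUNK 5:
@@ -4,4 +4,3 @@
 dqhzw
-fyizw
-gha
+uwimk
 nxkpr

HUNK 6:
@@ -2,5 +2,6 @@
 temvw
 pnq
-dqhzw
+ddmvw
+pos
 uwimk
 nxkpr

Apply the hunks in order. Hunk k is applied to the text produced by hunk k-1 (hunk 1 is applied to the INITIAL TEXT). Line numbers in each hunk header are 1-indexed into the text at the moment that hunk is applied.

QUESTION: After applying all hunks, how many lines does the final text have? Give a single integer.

Answer: 8

Derivation:
Hunk 1: at line 1 remove [detgt] add [plp,ylawd] -> 7 lines: akm plp ylawd qiae lnb gop nzrv
Hunk 2: at line 4 remove [lnb,gop] add [gha,nxkpr] -> 7 lines: akm plp ylawd qiae gha nxkpr nzrv
Hunk 3: at line 1 remove [plp,ylawd,qiae] add [temvw,ixxbh,kmbo] -> 7 lines: akm temvw ixxbh kmbo gha nxkpr nzrv
Hunk 4: at line 1 remove [ixxbh,kmbo] add [pnq,dqhzw,fyizw] -> 8 lines: akm temvw pnq dqhzw fyizw gha nxkpr nzrv
Hunk 5: at line 4 remove [fyizw,gha] add [uwimk] -> 7 lines: akm temvw pnq dqhzw uwimk nxkpr nzrv
Hunk 6: at line 2 remove [dqhzw] add [ddmvw,pos] -> 8 lines: akm temvw pnq ddmvw pos uwimk nxkpr nzrv
Final line count: 8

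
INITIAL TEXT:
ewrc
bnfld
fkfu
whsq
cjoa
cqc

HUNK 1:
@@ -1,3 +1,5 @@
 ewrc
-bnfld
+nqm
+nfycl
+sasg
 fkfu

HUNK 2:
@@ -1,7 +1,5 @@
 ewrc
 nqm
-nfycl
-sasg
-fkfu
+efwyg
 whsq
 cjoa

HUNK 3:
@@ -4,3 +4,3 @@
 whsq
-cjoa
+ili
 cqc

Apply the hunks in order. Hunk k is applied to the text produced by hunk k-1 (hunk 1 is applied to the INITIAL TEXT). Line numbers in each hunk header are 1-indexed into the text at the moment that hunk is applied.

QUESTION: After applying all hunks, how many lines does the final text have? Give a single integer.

Answer: 6

Derivation:
Hunk 1: at line 1 remove [bnfld] add [nqm,nfycl,sasg] -> 8 lines: ewrc nqm nfycl sasg fkfu whsq cjoa cqc
Hunk 2: at line 1 remove [nfycl,sasg,fkfu] add [efwyg] -> 6 lines: ewrc nqm efwyg whsq cjoa cqc
Hunk 3: at line 4 remove [cjoa] add [ili] -> 6 lines: ewrc nqm efwyg whsq ili cqc
Final line count: 6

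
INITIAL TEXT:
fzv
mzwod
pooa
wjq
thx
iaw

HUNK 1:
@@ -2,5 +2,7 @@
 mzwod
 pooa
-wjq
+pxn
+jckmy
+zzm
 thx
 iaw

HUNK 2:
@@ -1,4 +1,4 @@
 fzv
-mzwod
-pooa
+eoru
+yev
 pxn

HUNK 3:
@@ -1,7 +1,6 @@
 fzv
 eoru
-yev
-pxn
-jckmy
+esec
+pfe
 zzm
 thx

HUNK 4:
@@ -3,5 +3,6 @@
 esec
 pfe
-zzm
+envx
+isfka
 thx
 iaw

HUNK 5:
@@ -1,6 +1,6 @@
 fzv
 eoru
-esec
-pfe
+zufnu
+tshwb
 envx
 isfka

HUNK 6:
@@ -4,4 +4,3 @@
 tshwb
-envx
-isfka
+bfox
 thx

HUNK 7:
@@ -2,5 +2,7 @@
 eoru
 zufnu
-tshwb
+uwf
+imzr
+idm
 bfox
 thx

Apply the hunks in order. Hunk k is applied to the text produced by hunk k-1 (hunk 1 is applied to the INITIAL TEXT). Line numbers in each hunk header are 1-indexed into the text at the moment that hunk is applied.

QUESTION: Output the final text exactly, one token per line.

Answer: fzv
eoru
zufnu
uwf
imzr
idm
bfox
thx
iaw

Derivation:
Hunk 1: at line 2 remove [wjq] add [pxn,jckmy,zzm] -> 8 lines: fzv mzwod pooa pxn jckmy zzm thx iaw
Hunk 2: at line 1 remove [mzwod,pooa] add [eoru,yev] -> 8 lines: fzv eoru yev pxn jckmy zzm thx iaw
Hunk 3: at line 1 remove [yev,pxn,jckmy] add [esec,pfe] -> 7 lines: fzv eoru esec pfe zzm thx iaw
Hunk 4: at line 3 remove [zzm] add [envx,isfka] -> 8 lines: fzv eoru esec pfe envx isfka thx iaw
Hunk 5: at line 1 remove [esec,pfe] add [zufnu,tshwb] -> 8 lines: fzv eoru zufnu tshwb envx isfka thx iaw
Hunk 6: at line 4 remove [envx,isfka] add [bfox] -> 7 lines: fzv eoru zufnu tshwb bfox thx iaw
Hunk 7: at line 2 remove [tshwb] add [uwf,imzr,idm] -> 9 lines: fzv eoru zufnu uwf imzr idm bfox thx iaw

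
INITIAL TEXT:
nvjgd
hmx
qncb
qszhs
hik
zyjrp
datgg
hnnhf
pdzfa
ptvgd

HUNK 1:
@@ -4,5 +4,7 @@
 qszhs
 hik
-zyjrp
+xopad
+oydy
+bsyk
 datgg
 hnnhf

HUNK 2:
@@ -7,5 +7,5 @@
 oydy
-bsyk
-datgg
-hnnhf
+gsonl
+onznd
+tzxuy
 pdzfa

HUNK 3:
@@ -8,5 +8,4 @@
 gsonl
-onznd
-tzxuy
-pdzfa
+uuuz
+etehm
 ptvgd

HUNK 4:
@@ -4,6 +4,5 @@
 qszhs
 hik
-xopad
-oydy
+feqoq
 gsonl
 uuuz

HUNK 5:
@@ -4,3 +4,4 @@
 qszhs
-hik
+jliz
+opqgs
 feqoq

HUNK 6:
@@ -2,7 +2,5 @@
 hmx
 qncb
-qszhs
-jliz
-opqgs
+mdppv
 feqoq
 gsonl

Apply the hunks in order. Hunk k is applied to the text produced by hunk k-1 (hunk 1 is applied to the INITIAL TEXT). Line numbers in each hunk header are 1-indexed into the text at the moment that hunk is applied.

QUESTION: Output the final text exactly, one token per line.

Hunk 1: at line 4 remove [zyjrp] add [xopad,oydy,bsyk] -> 12 lines: nvjgd hmx qncb qszhs hik xopad oydy bsyk datgg hnnhf pdzfa ptvgd
Hunk 2: at line 7 remove [bsyk,datgg,hnnhf] add [gsonl,onznd,tzxuy] -> 12 lines: nvjgd hmx qncb qszhs hik xopad oydy gsonl onznd tzxuy pdzfa ptvgd
Hunk 3: at line 8 remove [onznd,tzxuy,pdzfa] add [uuuz,etehm] -> 11 lines: nvjgd hmx qncb qszhs hik xopad oydy gsonl uuuz etehm ptvgd
Hunk 4: at line 4 remove [xopad,oydy] add [feqoq] -> 10 lines: nvjgd hmx qncb qszhs hik feqoq gsonl uuuz etehm ptvgd
Hunk 5: at line 4 remove [hik] add [jliz,opqgs] -> 11 lines: nvjgd hmx qncb qszhs jliz opqgs feqoq gsonl uuuz etehm ptvgd
Hunk 6: at line 2 remove [qszhs,jliz,opqgs] add [mdppv] -> 9 lines: nvjgd hmx qncb mdppv feqoq gsonl uuuz etehm ptvgd

Answer: nvjgd
hmx
qncb
mdppv
feqoq
gsonl
uuuz
etehm
ptvgd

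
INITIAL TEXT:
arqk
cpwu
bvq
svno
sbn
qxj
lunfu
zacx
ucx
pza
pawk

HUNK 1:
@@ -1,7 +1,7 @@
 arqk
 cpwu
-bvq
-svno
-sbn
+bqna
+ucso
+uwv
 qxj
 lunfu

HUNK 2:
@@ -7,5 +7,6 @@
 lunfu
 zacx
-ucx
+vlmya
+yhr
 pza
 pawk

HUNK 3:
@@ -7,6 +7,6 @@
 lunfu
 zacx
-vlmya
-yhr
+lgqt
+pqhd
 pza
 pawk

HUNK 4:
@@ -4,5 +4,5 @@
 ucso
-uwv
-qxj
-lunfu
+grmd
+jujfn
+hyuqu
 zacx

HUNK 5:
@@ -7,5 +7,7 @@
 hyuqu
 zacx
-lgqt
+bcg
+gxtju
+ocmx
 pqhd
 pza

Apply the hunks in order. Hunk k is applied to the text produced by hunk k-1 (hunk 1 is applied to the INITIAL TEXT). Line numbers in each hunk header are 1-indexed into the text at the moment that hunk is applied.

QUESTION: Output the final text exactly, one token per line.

Answer: arqk
cpwu
bqna
ucso
grmd
jujfn
hyuqu
zacx
bcg
gxtju
ocmx
pqhd
pza
pawk

Derivation:
Hunk 1: at line 1 remove [bvq,svno,sbn] add [bqna,ucso,uwv] -> 11 lines: arqk cpwu bqna ucso uwv qxj lunfu zacx ucx pza pawk
Hunk 2: at line 7 remove [ucx] add [vlmya,yhr] -> 12 lines: arqk cpwu bqna ucso uwv qxj lunfu zacx vlmya yhr pza pawk
Hunk 3: at line 7 remove [vlmya,yhr] add [lgqt,pqhd] -> 12 lines: arqk cpwu bqna ucso uwv qxj lunfu zacx lgqt pqhd pza pawk
Hunk 4: at line 4 remove [uwv,qxj,lunfu] add [grmd,jujfn,hyuqu] -> 12 lines: arqk cpwu bqna ucso grmd jujfn hyuqu zacx lgqt pqhd pza pawk
Hunk 5: at line 7 remove [lgqt] add [bcg,gxtju,ocmx] -> 14 lines: arqk cpwu bqna ucso grmd jujfn hyuqu zacx bcg gxtju ocmx pqhd pza pawk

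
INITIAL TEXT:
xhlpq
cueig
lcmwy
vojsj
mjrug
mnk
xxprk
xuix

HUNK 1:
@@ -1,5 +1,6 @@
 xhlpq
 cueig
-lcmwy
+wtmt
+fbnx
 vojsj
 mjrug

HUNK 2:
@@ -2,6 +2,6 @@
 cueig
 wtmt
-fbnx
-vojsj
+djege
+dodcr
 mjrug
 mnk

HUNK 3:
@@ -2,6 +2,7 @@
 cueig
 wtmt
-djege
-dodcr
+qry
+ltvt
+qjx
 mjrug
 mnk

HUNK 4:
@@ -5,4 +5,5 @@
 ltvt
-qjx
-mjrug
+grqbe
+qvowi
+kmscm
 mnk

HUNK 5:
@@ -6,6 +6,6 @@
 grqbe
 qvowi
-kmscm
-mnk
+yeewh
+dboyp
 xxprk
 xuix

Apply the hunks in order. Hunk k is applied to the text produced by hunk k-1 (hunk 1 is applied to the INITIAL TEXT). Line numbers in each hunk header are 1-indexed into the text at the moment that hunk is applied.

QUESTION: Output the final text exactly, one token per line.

Hunk 1: at line 1 remove [lcmwy] add [wtmt,fbnx] -> 9 lines: xhlpq cueig wtmt fbnx vojsj mjrug mnk xxprk xuix
Hunk 2: at line 2 remove [fbnx,vojsj] add [djege,dodcr] -> 9 lines: xhlpq cueig wtmt djege dodcr mjrug mnk xxprk xuix
Hunk 3: at line 2 remove [djege,dodcr] add [qry,ltvt,qjx] -> 10 lines: xhlpq cueig wtmt qry ltvt qjx mjrug mnk xxprk xuix
Hunk 4: at line 5 remove [qjx,mjrug] add [grqbe,qvowi,kmscm] -> 11 lines: xhlpq cueig wtmt qry ltvt grqbe qvowi kmscm mnk xxprk xuix
Hunk 5: at line 6 remove [kmscm,mnk] add [yeewh,dboyp] -> 11 lines: xhlpq cueig wtmt qry ltvt grqbe qvowi yeewh dboyp xxprk xuix

Answer: xhlpq
cueig
wtmt
qry
ltvt
grqbe
qvowi
yeewh
dboyp
xxprk
xuix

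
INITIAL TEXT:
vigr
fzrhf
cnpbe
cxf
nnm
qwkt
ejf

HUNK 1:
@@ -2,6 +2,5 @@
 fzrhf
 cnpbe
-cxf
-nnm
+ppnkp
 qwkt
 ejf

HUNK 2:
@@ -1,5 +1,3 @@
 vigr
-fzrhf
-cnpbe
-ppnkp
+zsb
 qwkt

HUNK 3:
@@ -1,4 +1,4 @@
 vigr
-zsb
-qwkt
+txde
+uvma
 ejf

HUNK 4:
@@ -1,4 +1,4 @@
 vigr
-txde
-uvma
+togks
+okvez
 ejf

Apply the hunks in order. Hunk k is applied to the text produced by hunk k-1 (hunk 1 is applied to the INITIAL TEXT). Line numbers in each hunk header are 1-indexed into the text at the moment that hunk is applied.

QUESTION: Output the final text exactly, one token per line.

Answer: vigr
togks
okvez
ejf

Derivation:
Hunk 1: at line 2 remove [cxf,nnm] add [ppnkp] -> 6 lines: vigr fzrhf cnpbe ppnkp qwkt ejf
Hunk 2: at line 1 remove [fzrhf,cnpbe,ppnkp] add [zsb] -> 4 lines: vigr zsb qwkt ejf
Hunk 3: at line 1 remove [zsb,qwkt] add [txde,uvma] -> 4 lines: vigr txde uvma ejf
Hunk 4: at line 1 remove [txde,uvma] add [togks,okvez] -> 4 lines: vigr togks okvez ejf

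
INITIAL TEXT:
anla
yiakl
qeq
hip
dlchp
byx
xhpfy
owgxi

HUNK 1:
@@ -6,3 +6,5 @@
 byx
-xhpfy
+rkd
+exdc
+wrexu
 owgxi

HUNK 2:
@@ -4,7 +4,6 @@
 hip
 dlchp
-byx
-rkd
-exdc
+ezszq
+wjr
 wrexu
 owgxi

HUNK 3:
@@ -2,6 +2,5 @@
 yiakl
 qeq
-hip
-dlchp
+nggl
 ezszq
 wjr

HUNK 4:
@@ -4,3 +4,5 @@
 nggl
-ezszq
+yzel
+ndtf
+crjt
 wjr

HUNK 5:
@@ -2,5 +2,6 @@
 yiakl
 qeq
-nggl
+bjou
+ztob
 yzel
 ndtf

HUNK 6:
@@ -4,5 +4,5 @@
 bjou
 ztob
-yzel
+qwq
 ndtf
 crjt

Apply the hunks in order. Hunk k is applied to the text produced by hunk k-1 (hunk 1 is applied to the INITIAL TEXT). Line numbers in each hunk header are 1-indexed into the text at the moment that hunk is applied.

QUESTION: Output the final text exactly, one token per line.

Answer: anla
yiakl
qeq
bjou
ztob
qwq
ndtf
crjt
wjr
wrexu
owgxi

Derivation:
Hunk 1: at line 6 remove [xhpfy] add [rkd,exdc,wrexu] -> 10 lines: anla yiakl qeq hip dlchp byx rkd exdc wrexu owgxi
Hunk 2: at line 4 remove [byx,rkd,exdc] add [ezszq,wjr] -> 9 lines: anla yiakl qeq hip dlchp ezszq wjr wrexu owgxi
Hunk 3: at line 2 remove [hip,dlchp] add [nggl] -> 8 lines: anla yiakl qeq nggl ezszq wjr wrexu owgxi
Hunk 4: at line 4 remove [ezszq] add [yzel,ndtf,crjt] -> 10 lines: anla yiakl qeq nggl yzel ndtf crjt wjr wrexu owgxi
Hunk 5: at line 2 remove [nggl] add [bjou,ztob] -> 11 lines: anla yiakl qeq bjou ztob yzel ndtf crjt wjr wrexu owgxi
Hunk 6: at line 4 remove [yzel] add [qwq] -> 11 lines: anla yiakl qeq bjou ztob qwq ndtf crjt wjr wrexu owgxi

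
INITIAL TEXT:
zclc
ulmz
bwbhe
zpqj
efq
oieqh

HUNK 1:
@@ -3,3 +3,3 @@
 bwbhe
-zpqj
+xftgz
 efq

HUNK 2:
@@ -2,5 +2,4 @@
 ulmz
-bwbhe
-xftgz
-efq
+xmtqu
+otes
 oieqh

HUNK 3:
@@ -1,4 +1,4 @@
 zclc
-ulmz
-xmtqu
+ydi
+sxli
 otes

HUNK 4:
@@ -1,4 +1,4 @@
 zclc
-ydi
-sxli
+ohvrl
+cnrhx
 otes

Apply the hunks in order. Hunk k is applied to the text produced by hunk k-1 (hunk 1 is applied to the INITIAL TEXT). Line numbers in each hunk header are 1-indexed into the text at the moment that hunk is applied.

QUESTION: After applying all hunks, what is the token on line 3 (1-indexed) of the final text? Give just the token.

Answer: cnrhx

Derivation:
Hunk 1: at line 3 remove [zpqj] add [xftgz] -> 6 lines: zclc ulmz bwbhe xftgz efq oieqh
Hunk 2: at line 2 remove [bwbhe,xftgz,efq] add [xmtqu,otes] -> 5 lines: zclc ulmz xmtqu otes oieqh
Hunk 3: at line 1 remove [ulmz,xmtqu] add [ydi,sxli] -> 5 lines: zclc ydi sxli otes oieqh
Hunk 4: at line 1 remove [ydi,sxli] add [ohvrl,cnrhx] -> 5 lines: zclc ohvrl cnrhx otes oieqh
Final line 3: cnrhx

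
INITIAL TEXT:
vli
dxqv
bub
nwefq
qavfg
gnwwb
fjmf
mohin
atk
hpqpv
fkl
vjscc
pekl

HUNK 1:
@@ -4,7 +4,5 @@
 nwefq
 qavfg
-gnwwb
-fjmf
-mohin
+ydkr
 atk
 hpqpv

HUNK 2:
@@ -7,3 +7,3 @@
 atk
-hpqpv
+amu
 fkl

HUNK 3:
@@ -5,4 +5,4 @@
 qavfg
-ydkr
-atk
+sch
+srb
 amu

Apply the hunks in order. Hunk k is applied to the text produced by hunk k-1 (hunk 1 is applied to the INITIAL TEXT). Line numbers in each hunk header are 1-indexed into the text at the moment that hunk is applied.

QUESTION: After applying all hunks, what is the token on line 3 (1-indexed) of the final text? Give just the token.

Answer: bub

Derivation:
Hunk 1: at line 4 remove [gnwwb,fjmf,mohin] add [ydkr] -> 11 lines: vli dxqv bub nwefq qavfg ydkr atk hpqpv fkl vjscc pekl
Hunk 2: at line 7 remove [hpqpv] add [amu] -> 11 lines: vli dxqv bub nwefq qavfg ydkr atk amu fkl vjscc pekl
Hunk 3: at line 5 remove [ydkr,atk] add [sch,srb] -> 11 lines: vli dxqv bub nwefq qavfg sch srb amu fkl vjscc pekl
Final line 3: bub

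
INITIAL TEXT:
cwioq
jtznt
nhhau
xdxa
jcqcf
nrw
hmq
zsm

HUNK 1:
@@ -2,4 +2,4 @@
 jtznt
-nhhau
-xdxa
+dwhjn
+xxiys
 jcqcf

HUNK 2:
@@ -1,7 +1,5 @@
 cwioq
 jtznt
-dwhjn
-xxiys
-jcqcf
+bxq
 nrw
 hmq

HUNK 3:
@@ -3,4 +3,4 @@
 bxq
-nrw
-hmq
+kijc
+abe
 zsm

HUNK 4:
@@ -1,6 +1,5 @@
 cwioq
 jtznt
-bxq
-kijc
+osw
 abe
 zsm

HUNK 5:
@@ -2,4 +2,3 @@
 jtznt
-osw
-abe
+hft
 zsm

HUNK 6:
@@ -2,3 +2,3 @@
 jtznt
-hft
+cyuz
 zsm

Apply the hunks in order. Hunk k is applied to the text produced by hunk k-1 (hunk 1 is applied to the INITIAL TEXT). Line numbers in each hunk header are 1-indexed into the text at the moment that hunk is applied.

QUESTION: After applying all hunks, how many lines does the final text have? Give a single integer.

Hunk 1: at line 2 remove [nhhau,xdxa] add [dwhjn,xxiys] -> 8 lines: cwioq jtznt dwhjn xxiys jcqcf nrw hmq zsm
Hunk 2: at line 1 remove [dwhjn,xxiys,jcqcf] add [bxq] -> 6 lines: cwioq jtznt bxq nrw hmq zsm
Hunk 3: at line 3 remove [nrw,hmq] add [kijc,abe] -> 6 lines: cwioq jtznt bxq kijc abe zsm
Hunk 4: at line 1 remove [bxq,kijc] add [osw] -> 5 lines: cwioq jtznt osw abe zsm
Hunk 5: at line 2 remove [osw,abe] add [hft] -> 4 lines: cwioq jtznt hft zsm
Hunk 6: at line 2 remove [hft] add [cyuz] -> 4 lines: cwioq jtznt cyuz zsm
Final line count: 4

Answer: 4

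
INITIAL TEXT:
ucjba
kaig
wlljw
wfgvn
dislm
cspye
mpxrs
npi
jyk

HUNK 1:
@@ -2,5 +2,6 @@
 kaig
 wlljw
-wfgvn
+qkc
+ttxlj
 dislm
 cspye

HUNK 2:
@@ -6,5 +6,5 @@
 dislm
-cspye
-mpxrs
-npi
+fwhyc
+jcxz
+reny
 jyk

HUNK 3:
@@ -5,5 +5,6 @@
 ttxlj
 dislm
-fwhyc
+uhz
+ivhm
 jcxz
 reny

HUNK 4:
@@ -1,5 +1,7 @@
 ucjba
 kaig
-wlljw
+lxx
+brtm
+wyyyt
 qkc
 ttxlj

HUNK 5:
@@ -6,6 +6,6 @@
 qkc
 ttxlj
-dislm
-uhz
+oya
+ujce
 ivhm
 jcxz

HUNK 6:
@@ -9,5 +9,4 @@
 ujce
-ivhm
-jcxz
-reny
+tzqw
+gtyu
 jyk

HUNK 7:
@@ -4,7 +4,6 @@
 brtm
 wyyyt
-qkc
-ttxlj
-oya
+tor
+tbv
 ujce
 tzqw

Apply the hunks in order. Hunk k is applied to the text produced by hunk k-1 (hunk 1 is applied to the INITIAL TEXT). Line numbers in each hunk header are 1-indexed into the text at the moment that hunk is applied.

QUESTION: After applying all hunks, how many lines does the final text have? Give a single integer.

Hunk 1: at line 2 remove [wfgvn] add [qkc,ttxlj] -> 10 lines: ucjba kaig wlljw qkc ttxlj dislm cspye mpxrs npi jyk
Hunk 2: at line 6 remove [cspye,mpxrs,npi] add [fwhyc,jcxz,reny] -> 10 lines: ucjba kaig wlljw qkc ttxlj dislm fwhyc jcxz reny jyk
Hunk 3: at line 5 remove [fwhyc] add [uhz,ivhm] -> 11 lines: ucjba kaig wlljw qkc ttxlj dislm uhz ivhm jcxz reny jyk
Hunk 4: at line 1 remove [wlljw] add [lxx,brtm,wyyyt] -> 13 lines: ucjba kaig lxx brtm wyyyt qkc ttxlj dislm uhz ivhm jcxz reny jyk
Hunk 5: at line 6 remove [dislm,uhz] add [oya,ujce] -> 13 lines: ucjba kaig lxx brtm wyyyt qkc ttxlj oya ujce ivhm jcxz reny jyk
Hunk 6: at line 9 remove [ivhm,jcxz,reny] add [tzqw,gtyu] -> 12 lines: ucjba kaig lxx brtm wyyyt qkc ttxlj oya ujce tzqw gtyu jyk
Hunk 7: at line 4 remove [qkc,ttxlj,oya] add [tor,tbv] -> 11 lines: ucjba kaig lxx brtm wyyyt tor tbv ujce tzqw gtyu jyk
Final line count: 11

Answer: 11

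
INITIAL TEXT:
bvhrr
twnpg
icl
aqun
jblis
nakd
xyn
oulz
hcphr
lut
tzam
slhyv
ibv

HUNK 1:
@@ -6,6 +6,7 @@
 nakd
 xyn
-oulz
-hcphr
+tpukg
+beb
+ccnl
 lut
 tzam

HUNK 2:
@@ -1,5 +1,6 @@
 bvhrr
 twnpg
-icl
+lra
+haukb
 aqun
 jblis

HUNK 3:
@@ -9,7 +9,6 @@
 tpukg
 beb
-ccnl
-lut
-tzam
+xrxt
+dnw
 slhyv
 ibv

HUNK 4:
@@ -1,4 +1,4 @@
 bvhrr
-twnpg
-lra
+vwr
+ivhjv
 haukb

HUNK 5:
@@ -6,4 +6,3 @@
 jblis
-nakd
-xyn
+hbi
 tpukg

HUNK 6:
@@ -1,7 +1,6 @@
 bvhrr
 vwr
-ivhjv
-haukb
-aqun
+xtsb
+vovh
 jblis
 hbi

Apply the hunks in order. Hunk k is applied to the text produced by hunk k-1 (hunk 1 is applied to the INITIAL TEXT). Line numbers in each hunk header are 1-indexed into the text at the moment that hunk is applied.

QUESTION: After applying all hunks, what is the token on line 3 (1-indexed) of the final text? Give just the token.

Answer: xtsb

Derivation:
Hunk 1: at line 6 remove [oulz,hcphr] add [tpukg,beb,ccnl] -> 14 lines: bvhrr twnpg icl aqun jblis nakd xyn tpukg beb ccnl lut tzam slhyv ibv
Hunk 2: at line 1 remove [icl] add [lra,haukb] -> 15 lines: bvhrr twnpg lra haukb aqun jblis nakd xyn tpukg beb ccnl lut tzam slhyv ibv
Hunk 3: at line 9 remove [ccnl,lut,tzam] add [xrxt,dnw] -> 14 lines: bvhrr twnpg lra haukb aqun jblis nakd xyn tpukg beb xrxt dnw slhyv ibv
Hunk 4: at line 1 remove [twnpg,lra] add [vwr,ivhjv] -> 14 lines: bvhrr vwr ivhjv haukb aqun jblis nakd xyn tpukg beb xrxt dnw slhyv ibv
Hunk 5: at line 6 remove [nakd,xyn] add [hbi] -> 13 lines: bvhrr vwr ivhjv haukb aqun jblis hbi tpukg beb xrxt dnw slhyv ibv
Hunk 6: at line 1 remove [ivhjv,haukb,aqun] add [xtsb,vovh] -> 12 lines: bvhrr vwr xtsb vovh jblis hbi tpukg beb xrxt dnw slhyv ibv
Final line 3: xtsb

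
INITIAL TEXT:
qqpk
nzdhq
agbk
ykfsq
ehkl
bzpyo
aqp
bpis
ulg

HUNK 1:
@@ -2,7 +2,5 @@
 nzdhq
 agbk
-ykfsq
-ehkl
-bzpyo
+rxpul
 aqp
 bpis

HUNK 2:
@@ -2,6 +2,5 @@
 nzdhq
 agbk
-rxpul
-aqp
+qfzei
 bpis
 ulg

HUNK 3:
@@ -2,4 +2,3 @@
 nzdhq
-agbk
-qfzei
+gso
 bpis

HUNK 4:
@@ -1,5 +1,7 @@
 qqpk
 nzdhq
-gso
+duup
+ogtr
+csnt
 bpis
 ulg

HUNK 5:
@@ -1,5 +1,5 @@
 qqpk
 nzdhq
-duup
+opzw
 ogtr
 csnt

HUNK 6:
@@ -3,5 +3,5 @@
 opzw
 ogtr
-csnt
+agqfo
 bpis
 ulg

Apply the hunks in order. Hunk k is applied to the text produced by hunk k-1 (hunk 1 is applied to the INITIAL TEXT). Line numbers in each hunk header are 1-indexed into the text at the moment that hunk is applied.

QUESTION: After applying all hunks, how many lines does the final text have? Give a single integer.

Answer: 7

Derivation:
Hunk 1: at line 2 remove [ykfsq,ehkl,bzpyo] add [rxpul] -> 7 lines: qqpk nzdhq agbk rxpul aqp bpis ulg
Hunk 2: at line 2 remove [rxpul,aqp] add [qfzei] -> 6 lines: qqpk nzdhq agbk qfzei bpis ulg
Hunk 3: at line 2 remove [agbk,qfzei] add [gso] -> 5 lines: qqpk nzdhq gso bpis ulg
Hunk 4: at line 1 remove [gso] add [duup,ogtr,csnt] -> 7 lines: qqpk nzdhq duup ogtr csnt bpis ulg
Hunk 5: at line 1 remove [duup] add [opzw] -> 7 lines: qqpk nzdhq opzw ogtr csnt bpis ulg
Hunk 6: at line 3 remove [csnt] add [agqfo] -> 7 lines: qqpk nzdhq opzw ogtr agqfo bpis ulg
Final line count: 7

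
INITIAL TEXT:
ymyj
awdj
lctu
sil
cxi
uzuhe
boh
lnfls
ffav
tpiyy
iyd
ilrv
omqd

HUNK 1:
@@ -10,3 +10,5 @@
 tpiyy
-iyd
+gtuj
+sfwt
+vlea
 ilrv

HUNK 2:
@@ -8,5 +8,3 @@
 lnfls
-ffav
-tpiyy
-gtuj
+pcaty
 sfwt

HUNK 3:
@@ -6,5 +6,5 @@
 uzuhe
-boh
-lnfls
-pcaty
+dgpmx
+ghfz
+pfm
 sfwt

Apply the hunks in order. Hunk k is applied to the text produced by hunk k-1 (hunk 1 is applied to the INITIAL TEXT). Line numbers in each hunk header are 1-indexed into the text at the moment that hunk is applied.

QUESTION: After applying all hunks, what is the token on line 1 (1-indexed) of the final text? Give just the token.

Answer: ymyj

Derivation:
Hunk 1: at line 10 remove [iyd] add [gtuj,sfwt,vlea] -> 15 lines: ymyj awdj lctu sil cxi uzuhe boh lnfls ffav tpiyy gtuj sfwt vlea ilrv omqd
Hunk 2: at line 8 remove [ffav,tpiyy,gtuj] add [pcaty] -> 13 lines: ymyj awdj lctu sil cxi uzuhe boh lnfls pcaty sfwt vlea ilrv omqd
Hunk 3: at line 6 remove [boh,lnfls,pcaty] add [dgpmx,ghfz,pfm] -> 13 lines: ymyj awdj lctu sil cxi uzuhe dgpmx ghfz pfm sfwt vlea ilrv omqd
Final line 1: ymyj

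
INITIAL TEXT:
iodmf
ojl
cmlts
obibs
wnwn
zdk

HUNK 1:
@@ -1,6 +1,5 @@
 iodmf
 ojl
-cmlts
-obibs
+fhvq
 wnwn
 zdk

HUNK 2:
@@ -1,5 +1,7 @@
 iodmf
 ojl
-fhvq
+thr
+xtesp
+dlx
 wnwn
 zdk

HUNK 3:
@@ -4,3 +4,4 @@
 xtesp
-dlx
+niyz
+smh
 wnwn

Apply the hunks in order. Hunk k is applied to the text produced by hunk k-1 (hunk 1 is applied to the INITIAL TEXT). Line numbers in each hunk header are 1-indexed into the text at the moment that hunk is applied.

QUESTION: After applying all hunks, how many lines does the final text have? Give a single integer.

Hunk 1: at line 1 remove [cmlts,obibs] add [fhvq] -> 5 lines: iodmf ojl fhvq wnwn zdk
Hunk 2: at line 1 remove [fhvq] add [thr,xtesp,dlx] -> 7 lines: iodmf ojl thr xtesp dlx wnwn zdk
Hunk 3: at line 4 remove [dlx] add [niyz,smh] -> 8 lines: iodmf ojl thr xtesp niyz smh wnwn zdk
Final line count: 8

Answer: 8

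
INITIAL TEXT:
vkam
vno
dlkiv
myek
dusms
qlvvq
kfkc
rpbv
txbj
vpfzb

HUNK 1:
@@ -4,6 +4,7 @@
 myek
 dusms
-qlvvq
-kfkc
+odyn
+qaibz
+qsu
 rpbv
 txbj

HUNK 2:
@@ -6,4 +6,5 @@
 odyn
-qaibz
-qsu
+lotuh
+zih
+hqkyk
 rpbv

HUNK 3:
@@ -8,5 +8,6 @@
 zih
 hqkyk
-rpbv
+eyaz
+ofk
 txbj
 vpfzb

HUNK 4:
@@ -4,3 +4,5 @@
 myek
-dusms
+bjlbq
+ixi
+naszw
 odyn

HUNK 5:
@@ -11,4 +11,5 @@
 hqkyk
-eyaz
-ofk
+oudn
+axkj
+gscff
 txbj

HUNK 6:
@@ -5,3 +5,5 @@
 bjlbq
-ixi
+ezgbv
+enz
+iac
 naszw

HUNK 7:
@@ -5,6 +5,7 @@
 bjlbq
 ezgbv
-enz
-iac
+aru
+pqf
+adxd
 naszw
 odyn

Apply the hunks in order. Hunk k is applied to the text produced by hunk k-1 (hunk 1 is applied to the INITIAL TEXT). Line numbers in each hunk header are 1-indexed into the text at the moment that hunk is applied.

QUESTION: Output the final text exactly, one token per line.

Answer: vkam
vno
dlkiv
myek
bjlbq
ezgbv
aru
pqf
adxd
naszw
odyn
lotuh
zih
hqkyk
oudn
axkj
gscff
txbj
vpfzb

Derivation:
Hunk 1: at line 4 remove [qlvvq,kfkc] add [odyn,qaibz,qsu] -> 11 lines: vkam vno dlkiv myek dusms odyn qaibz qsu rpbv txbj vpfzb
Hunk 2: at line 6 remove [qaibz,qsu] add [lotuh,zih,hqkyk] -> 12 lines: vkam vno dlkiv myek dusms odyn lotuh zih hqkyk rpbv txbj vpfzb
Hunk 3: at line 8 remove [rpbv] add [eyaz,ofk] -> 13 lines: vkam vno dlkiv myek dusms odyn lotuh zih hqkyk eyaz ofk txbj vpfzb
Hunk 4: at line 4 remove [dusms] add [bjlbq,ixi,naszw] -> 15 lines: vkam vno dlkiv myek bjlbq ixi naszw odyn lotuh zih hqkyk eyaz ofk txbj vpfzb
Hunk 5: at line 11 remove [eyaz,ofk] add [oudn,axkj,gscff] -> 16 lines: vkam vno dlkiv myek bjlbq ixi naszw odyn lotuh zih hqkyk oudn axkj gscff txbj vpfzb
Hunk 6: at line 5 remove [ixi] add [ezgbv,enz,iac] -> 18 lines: vkam vno dlkiv myek bjlbq ezgbv enz iac naszw odyn lotuh zih hqkyk oudn axkj gscff txbj vpfzb
Hunk 7: at line 5 remove [enz,iac] add [aru,pqf,adxd] -> 19 lines: vkam vno dlkiv myek bjlbq ezgbv aru pqf adxd naszw odyn lotuh zih hqkyk oudn axkj gscff txbj vpfzb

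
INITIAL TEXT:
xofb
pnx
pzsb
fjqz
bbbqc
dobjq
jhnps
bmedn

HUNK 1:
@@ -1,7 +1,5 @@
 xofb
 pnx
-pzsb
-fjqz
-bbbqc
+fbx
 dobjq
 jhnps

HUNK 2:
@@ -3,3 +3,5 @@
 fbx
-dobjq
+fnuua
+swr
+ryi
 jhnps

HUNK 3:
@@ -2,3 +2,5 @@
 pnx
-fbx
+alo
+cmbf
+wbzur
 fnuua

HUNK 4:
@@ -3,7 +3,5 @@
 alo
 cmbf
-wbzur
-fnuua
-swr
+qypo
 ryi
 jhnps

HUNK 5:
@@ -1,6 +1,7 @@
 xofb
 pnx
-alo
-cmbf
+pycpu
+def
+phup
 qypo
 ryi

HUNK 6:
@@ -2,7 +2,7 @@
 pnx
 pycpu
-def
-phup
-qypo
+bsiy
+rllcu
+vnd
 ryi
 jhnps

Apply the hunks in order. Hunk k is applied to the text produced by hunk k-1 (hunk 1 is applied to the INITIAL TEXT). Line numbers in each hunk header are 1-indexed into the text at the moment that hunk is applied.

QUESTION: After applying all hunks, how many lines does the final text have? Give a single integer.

Answer: 9

Derivation:
Hunk 1: at line 1 remove [pzsb,fjqz,bbbqc] add [fbx] -> 6 lines: xofb pnx fbx dobjq jhnps bmedn
Hunk 2: at line 3 remove [dobjq] add [fnuua,swr,ryi] -> 8 lines: xofb pnx fbx fnuua swr ryi jhnps bmedn
Hunk 3: at line 2 remove [fbx] add [alo,cmbf,wbzur] -> 10 lines: xofb pnx alo cmbf wbzur fnuua swr ryi jhnps bmedn
Hunk 4: at line 3 remove [wbzur,fnuua,swr] add [qypo] -> 8 lines: xofb pnx alo cmbf qypo ryi jhnps bmedn
Hunk 5: at line 1 remove [alo,cmbf] add [pycpu,def,phup] -> 9 lines: xofb pnx pycpu def phup qypo ryi jhnps bmedn
Hunk 6: at line 2 remove [def,phup,qypo] add [bsiy,rllcu,vnd] -> 9 lines: xofb pnx pycpu bsiy rllcu vnd ryi jhnps bmedn
Final line count: 9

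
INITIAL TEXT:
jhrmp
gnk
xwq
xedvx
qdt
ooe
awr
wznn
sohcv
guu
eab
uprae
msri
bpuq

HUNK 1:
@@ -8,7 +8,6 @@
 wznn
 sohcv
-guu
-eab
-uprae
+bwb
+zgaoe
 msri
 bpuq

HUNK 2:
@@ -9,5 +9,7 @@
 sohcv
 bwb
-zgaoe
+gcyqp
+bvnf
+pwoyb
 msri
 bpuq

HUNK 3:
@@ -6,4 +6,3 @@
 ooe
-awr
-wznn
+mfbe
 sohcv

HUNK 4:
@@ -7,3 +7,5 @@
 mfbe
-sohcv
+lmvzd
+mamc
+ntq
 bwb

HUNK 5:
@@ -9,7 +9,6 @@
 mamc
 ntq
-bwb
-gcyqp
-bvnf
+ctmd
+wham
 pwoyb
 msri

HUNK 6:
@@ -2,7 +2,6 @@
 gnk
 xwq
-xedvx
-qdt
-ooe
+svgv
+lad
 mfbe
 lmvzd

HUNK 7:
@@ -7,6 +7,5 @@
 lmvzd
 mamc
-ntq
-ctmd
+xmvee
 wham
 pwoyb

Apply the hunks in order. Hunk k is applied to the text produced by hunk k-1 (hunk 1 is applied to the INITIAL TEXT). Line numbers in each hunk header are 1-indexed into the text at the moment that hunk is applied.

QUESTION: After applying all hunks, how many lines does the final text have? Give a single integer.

Answer: 13

Derivation:
Hunk 1: at line 8 remove [guu,eab,uprae] add [bwb,zgaoe] -> 13 lines: jhrmp gnk xwq xedvx qdt ooe awr wznn sohcv bwb zgaoe msri bpuq
Hunk 2: at line 9 remove [zgaoe] add [gcyqp,bvnf,pwoyb] -> 15 lines: jhrmp gnk xwq xedvx qdt ooe awr wznn sohcv bwb gcyqp bvnf pwoyb msri bpuq
Hunk 3: at line 6 remove [awr,wznn] add [mfbe] -> 14 lines: jhrmp gnk xwq xedvx qdt ooe mfbe sohcv bwb gcyqp bvnf pwoyb msri bpuq
Hunk 4: at line 7 remove [sohcv] add [lmvzd,mamc,ntq] -> 16 lines: jhrmp gnk xwq xedvx qdt ooe mfbe lmvzd mamc ntq bwb gcyqp bvnf pwoyb msri bpuq
Hunk 5: at line 9 remove [bwb,gcyqp,bvnf] add [ctmd,wham] -> 15 lines: jhrmp gnk xwq xedvx qdt ooe mfbe lmvzd mamc ntq ctmd wham pwoyb msri bpuq
Hunk 6: at line 2 remove [xedvx,qdt,ooe] add [svgv,lad] -> 14 lines: jhrmp gnk xwq svgv lad mfbe lmvzd mamc ntq ctmd wham pwoyb msri bpuq
Hunk 7: at line 7 remove [ntq,ctmd] add [xmvee] -> 13 lines: jhrmp gnk xwq svgv lad mfbe lmvzd mamc xmvee wham pwoyb msri bpuq
Final line count: 13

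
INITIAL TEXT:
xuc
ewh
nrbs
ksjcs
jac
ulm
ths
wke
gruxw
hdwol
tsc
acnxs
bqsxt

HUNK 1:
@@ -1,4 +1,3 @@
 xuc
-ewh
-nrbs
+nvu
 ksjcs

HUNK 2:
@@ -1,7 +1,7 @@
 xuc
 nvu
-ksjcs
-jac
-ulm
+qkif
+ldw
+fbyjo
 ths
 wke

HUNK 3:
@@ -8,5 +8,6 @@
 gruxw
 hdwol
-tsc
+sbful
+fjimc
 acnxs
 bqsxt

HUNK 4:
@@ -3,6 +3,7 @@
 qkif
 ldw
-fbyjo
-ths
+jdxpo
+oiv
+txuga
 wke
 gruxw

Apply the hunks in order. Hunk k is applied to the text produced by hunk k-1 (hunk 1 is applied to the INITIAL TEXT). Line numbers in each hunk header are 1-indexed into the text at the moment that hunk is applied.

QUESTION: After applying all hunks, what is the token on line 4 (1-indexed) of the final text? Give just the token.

Answer: ldw

Derivation:
Hunk 1: at line 1 remove [ewh,nrbs] add [nvu] -> 12 lines: xuc nvu ksjcs jac ulm ths wke gruxw hdwol tsc acnxs bqsxt
Hunk 2: at line 1 remove [ksjcs,jac,ulm] add [qkif,ldw,fbyjo] -> 12 lines: xuc nvu qkif ldw fbyjo ths wke gruxw hdwol tsc acnxs bqsxt
Hunk 3: at line 8 remove [tsc] add [sbful,fjimc] -> 13 lines: xuc nvu qkif ldw fbyjo ths wke gruxw hdwol sbful fjimc acnxs bqsxt
Hunk 4: at line 3 remove [fbyjo,ths] add [jdxpo,oiv,txuga] -> 14 lines: xuc nvu qkif ldw jdxpo oiv txuga wke gruxw hdwol sbful fjimc acnxs bqsxt
Final line 4: ldw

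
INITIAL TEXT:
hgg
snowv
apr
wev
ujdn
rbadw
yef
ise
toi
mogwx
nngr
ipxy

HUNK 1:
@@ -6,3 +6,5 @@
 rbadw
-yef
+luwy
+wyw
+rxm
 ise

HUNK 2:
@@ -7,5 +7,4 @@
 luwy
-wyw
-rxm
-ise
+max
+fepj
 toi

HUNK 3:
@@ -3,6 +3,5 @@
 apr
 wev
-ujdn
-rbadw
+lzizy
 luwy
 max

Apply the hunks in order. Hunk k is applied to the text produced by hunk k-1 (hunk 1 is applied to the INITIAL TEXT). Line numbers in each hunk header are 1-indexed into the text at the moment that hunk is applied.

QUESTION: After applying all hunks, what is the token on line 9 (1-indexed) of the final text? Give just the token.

Answer: toi

Derivation:
Hunk 1: at line 6 remove [yef] add [luwy,wyw,rxm] -> 14 lines: hgg snowv apr wev ujdn rbadw luwy wyw rxm ise toi mogwx nngr ipxy
Hunk 2: at line 7 remove [wyw,rxm,ise] add [max,fepj] -> 13 lines: hgg snowv apr wev ujdn rbadw luwy max fepj toi mogwx nngr ipxy
Hunk 3: at line 3 remove [ujdn,rbadw] add [lzizy] -> 12 lines: hgg snowv apr wev lzizy luwy max fepj toi mogwx nngr ipxy
Final line 9: toi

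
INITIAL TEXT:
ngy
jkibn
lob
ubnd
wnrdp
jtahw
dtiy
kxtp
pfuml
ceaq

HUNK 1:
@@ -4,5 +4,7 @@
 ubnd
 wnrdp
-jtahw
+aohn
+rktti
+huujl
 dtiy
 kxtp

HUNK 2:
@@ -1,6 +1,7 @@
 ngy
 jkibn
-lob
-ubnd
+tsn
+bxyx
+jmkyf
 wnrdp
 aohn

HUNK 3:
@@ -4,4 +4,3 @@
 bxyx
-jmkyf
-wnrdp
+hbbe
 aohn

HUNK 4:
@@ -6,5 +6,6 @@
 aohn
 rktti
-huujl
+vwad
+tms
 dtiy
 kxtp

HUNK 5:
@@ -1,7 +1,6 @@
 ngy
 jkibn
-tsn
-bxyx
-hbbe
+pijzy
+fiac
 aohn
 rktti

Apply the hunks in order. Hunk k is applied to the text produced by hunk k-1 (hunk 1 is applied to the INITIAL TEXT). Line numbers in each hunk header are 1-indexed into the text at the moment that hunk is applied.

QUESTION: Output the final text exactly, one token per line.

Answer: ngy
jkibn
pijzy
fiac
aohn
rktti
vwad
tms
dtiy
kxtp
pfuml
ceaq

Derivation:
Hunk 1: at line 4 remove [jtahw] add [aohn,rktti,huujl] -> 12 lines: ngy jkibn lob ubnd wnrdp aohn rktti huujl dtiy kxtp pfuml ceaq
Hunk 2: at line 1 remove [lob,ubnd] add [tsn,bxyx,jmkyf] -> 13 lines: ngy jkibn tsn bxyx jmkyf wnrdp aohn rktti huujl dtiy kxtp pfuml ceaq
Hunk 3: at line 4 remove [jmkyf,wnrdp] add [hbbe] -> 12 lines: ngy jkibn tsn bxyx hbbe aohn rktti huujl dtiy kxtp pfuml ceaq
Hunk 4: at line 6 remove [huujl] add [vwad,tms] -> 13 lines: ngy jkibn tsn bxyx hbbe aohn rktti vwad tms dtiy kxtp pfuml ceaq
Hunk 5: at line 1 remove [tsn,bxyx,hbbe] add [pijzy,fiac] -> 12 lines: ngy jkibn pijzy fiac aohn rktti vwad tms dtiy kxtp pfuml ceaq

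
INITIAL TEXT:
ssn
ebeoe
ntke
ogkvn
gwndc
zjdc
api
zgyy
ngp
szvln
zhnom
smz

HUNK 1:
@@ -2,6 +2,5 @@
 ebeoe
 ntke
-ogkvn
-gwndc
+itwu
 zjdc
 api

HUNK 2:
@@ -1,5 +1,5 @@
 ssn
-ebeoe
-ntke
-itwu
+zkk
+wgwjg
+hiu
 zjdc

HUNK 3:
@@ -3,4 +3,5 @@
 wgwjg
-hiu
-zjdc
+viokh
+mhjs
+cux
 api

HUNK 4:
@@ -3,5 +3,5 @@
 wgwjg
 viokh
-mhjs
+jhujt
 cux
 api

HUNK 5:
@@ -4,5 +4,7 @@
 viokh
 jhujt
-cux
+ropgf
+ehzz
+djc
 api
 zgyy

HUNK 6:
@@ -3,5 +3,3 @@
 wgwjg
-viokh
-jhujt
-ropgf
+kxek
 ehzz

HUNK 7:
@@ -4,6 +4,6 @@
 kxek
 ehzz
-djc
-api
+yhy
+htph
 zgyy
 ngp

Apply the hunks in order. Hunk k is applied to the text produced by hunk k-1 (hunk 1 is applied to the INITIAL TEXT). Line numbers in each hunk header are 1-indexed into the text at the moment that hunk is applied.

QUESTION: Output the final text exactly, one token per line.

Answer: ssn
zkk
wgwjg
kxek
ehzz
yhy
htph
zgyy
ngp
szvln
zhnom
smz

Derivation:
Hunk 1: at line 2 remove [ogkvn,gwndc] add [itwu] -> 11 lines: ssn ebeoe ntke itwu zjdc api zgyy ngp szvln zhnom smz
Hunk 2: at line 1 remove [ebeoe,ntke,itwu] add [zkk,wgwjg,hiu] -> 11 lines: ssn zkk wgwjg hiu zjdc api zgyy ngp szvln zhnom smz
Hunk 3: at line 3 remove [hiu,zjdc] add [viokh,mhjs,cux] -> 12 lines: ssn zkk wgwjg viokh mhjs cux api zgyy ngp szvln zhnom smz
Hunk 4: at line 3 remove [mhjs] add [jhujt] -> 12 lines: ssn zkk wgwjg viokh jhujt cux api zgyy ngp szvln zhnom smz
Hunk 5: at line 4 remove [cux] add [ropgf,ehzz,djc] -> 14 lines: ssn zkk wgwjg viokh jhujt ropgf ehzz djc api zgyy ngp szvln zhnom smz
Hunk 6: at line 3 remove [viokh,jhujt,ropgf] add [kxek] -> 12 lines: ssn zkk wgwjg kxek ehzz djc api zgyy ngp szvln zhnom smz
Hunk 7: at line 4 remove [djc,api] add [yhy,htph] -> 12 lines: ssn zkk wgwjg kxek ehzz yhy htph zgyy ngp szvln zhnom smz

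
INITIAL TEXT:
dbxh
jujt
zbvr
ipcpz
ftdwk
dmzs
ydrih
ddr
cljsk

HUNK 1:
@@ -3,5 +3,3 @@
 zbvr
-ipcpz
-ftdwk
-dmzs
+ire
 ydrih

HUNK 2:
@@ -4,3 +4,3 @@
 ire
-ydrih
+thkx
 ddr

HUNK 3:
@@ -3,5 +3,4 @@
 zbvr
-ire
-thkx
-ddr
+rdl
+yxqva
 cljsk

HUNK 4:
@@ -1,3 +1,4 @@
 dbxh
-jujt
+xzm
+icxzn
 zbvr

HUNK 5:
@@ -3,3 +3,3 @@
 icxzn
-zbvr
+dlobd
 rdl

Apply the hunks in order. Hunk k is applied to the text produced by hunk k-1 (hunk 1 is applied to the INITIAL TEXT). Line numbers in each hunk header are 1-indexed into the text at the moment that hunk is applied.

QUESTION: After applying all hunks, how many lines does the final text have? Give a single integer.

Hunk 1: at line 3 remove [ipcpz,ftdwk,dmzs] add [ire] -> 7 lines: dbxh jujt zbvr ire ydrih ddr cljsk
Hunk 2: at line 4 remove [ydrih] add [thkx] -> 7 lines: dbxh jujt zbvr ire thkx ddr cljsk
Hunk 3: at line 3 remove [ire,thkx,ddr] add [rdl,yxqva] -> 6 lines: dbxh jujt zbvr rdl yxqva cljsk
Hunk 4: at line 1 remove [jujt] add [xzm,icxzn] -> 7 lines: dbxh xzm icxzn zbvr rdl yxqva cljsk
Hunk 5: at line 3 remove [zbvr] add [dlobd] -> 7 lines: dbxh xzm icxzn dlobd rdl yxqva cljsk
Final line count: 7

Answer: 7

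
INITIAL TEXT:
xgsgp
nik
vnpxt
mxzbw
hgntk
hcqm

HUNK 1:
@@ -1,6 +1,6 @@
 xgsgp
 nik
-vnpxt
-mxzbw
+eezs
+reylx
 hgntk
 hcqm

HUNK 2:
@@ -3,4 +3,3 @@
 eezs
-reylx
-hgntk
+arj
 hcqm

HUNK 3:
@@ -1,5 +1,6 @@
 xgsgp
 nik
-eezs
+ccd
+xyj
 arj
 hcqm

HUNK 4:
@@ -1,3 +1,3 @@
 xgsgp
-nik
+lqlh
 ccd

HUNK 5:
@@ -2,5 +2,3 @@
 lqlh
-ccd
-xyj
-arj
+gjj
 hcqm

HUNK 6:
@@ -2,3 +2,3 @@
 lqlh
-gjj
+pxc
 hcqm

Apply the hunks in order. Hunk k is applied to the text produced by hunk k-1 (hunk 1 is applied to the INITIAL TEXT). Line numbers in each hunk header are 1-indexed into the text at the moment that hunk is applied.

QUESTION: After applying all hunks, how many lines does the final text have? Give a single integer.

Hunk 1: at line 1 remove [vnpxt,mxzbw] add [eezs,reylx] -> 6 lines: xgsgp nik eezs reylx hgntk hcqm
Hunk 2: at line 3 remove [reylx,hgntk] add [arj] -> 5 lines: xgsgp nik eezs arj hcqm
Hunk 3: at line 1 remove [eezs] add [ccd,xyj] -> 6 lines: xgsgp nik ccd xyj arj hcqm
Hunk 4: at line 1 remove [nik] add [lqlh] -> 6 lines: xgsgp lqlh ccd xyj arj hcqm
Hunk 5: at line 2 remove [ccd,xyj,arj] add [gjj] -> 4 lines: xgsgp lqlh gjj hcqm
Hunk 6: at line 2 remove [gjj] add [pxc] -> 4 lines: xgsgp lqlh pxc hcqm
Final line count: 4

Answer: 4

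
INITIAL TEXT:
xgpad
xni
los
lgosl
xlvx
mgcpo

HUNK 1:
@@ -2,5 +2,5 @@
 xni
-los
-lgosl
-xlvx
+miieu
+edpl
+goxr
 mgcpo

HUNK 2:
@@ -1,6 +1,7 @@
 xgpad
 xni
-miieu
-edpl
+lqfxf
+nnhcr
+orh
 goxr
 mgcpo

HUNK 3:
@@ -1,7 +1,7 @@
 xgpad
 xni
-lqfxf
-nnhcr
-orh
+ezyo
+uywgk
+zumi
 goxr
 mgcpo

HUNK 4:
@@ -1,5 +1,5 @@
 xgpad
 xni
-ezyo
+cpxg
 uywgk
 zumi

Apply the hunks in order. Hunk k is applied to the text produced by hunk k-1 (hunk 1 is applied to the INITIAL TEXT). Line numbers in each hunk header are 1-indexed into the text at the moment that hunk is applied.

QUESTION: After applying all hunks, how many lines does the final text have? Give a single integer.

Answer: 7

Derivation:
Hunk 1: at line 2 remove [los,lgosl,xlvx] add [miieu,edpl,goxr] -> 6 lines: xgpad xni miieu edpl goxr mgcpo
Hunk 2: at line 1 remove [miieu,edpl] add [lqfxf,nnhcr,orh] -> 7 lines: xgpad xni lqfxf nnhcr orh goxr mgcpo
Hunk 3: at line 1 remove [lqfxf,nnhcr,orh] add [ezyo,uywgk,zumi] -> 7 lines: xgpad xni ezyo uywgk zumi goxr mgcpo
Hunk 4: at line 1 remove [ezyo] add [cpxg] -> 7 lines: xgpad xni cpxg uywgk zumi goxr mgcpo
Final line count: 7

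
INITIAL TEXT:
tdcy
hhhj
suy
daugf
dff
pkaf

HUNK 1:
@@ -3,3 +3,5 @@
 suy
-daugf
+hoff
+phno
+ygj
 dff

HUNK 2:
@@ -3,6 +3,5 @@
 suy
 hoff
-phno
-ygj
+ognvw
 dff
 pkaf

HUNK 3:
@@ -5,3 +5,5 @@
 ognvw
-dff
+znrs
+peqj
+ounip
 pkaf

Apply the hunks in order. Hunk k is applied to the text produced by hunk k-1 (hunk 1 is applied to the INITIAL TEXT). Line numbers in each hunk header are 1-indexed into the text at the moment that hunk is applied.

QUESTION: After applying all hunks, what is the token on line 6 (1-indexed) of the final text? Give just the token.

Hunk 1: at line 3 remove [daugf] add [hoff,phno,ygj] -> 8 lines: tdcy hhhj suy hoff phno ygj dff pkaf
Hunk 2: at line 3 remove [phno,ygj] add [ognvw] -> 7 lines: tdcy hhhj suy hoff ognvw dff pkaf
Hunk 3: at line 5 remove [dff] add [znrs,peqj,ounip] -> 9 lines: tdcy hhhj suy hoff ognvw znrs peqj ounip pkaf
Final line 6: znrs

Answer: znrs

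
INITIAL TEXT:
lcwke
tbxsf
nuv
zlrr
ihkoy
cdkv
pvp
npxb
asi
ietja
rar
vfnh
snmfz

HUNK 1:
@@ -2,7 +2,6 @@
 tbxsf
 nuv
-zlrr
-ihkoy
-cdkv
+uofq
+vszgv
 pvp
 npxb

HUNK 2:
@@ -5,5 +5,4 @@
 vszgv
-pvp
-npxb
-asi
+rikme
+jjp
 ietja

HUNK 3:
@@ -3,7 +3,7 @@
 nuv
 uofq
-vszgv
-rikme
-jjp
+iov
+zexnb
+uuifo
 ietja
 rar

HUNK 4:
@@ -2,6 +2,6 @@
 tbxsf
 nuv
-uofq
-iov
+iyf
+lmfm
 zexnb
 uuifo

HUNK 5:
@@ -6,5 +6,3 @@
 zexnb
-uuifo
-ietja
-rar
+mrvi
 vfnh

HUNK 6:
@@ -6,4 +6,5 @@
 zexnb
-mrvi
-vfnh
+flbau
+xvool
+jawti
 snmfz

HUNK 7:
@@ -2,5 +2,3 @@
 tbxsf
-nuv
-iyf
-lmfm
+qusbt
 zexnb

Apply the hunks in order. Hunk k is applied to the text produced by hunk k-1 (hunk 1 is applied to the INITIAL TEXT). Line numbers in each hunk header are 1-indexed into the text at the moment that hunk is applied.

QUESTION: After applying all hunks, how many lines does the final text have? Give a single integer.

Hunk 1: at line 2 remove [zlrr,ihkoy,cdkv] add [uofq,vszgv] -> 12 lines: lcwke tbxsf nuv uofq vszgv pvp npxb asi ietja rar vfnh snmfz
Hunk 2: at line 5 remove [pvp,npxb,asi] add [rikme,jjp] -> 11 lines: lcwke tbxsf nuv uofq vszgv rikme jjp ietja rar vfnh snmfz
Hunk 3: at line 3 remove [vszgv,rikme,jjp] add [iov,zexnb,uuifo] -> 11 lines: lcwke tbxsf nuv uofq iov zexnb uuifo ietja rar vfnh snmfz
Hunk 4: at line 2 remove [uofq,iov] add [iyf,lmfm] -> 11 lines: lcwke tbxsf nuv iyf lmfm zexnb uuifo ietja rar vfnh snmfz
Hunk 5: at line 6 remove [uuifo,ietja,rar] add [mrvi] -> 9 lines: lcwke tbxsf nuv iyf lmfm zexnb mrvi vfnh snmfz
Hunk 6: at line 6 remove [mrvi,vfnh] add [flbau,xvool,jawti] -> 10 lines: lcwke tbxsf nuv iyf lmfm zexnb flbau xvool jawti snmfz
Hunk 7: at line 2 remove [nuv,iyf,lmfm] add [qusbt] -> 8 lines: lcwke tbxsf qusbt zexnb flbau xvool jawti snmfz
Final line count: 8

Answer: 8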